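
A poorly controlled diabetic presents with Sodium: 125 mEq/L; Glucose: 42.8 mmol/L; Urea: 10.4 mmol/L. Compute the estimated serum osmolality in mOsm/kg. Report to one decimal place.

303.2 mOsm/kg

Calculated osmolality = 2·Na + glucose + urea
= 2·125 + 42.8 + 10.4
= 250 + 42.80 + 10.40
= 303.2 mOsm/kg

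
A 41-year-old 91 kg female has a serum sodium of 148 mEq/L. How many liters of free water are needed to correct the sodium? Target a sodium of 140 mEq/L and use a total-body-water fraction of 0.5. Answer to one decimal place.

TBW = 0.5 · 91 = 45.5 L
Free water deficit = TBW · (Na/140 − 1)
= 45.5 · (148/140 − 1)
= 45.5 · 0.0571
= 2.6 L

2.6 L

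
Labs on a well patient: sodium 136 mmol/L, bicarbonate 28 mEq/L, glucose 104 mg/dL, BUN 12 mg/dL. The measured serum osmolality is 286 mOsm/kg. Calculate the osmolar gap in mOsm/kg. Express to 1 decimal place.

3.9 mOsm/kg

Calculated osmolality = 2·Na + glucose/18 + BUN/2.8
= 2·136 + 104/18 + 12/2.8
= 272 + 5.78 + 4.29
= 282.07 mOsm/kg ≈ 282.1 mOsm/kg
Osmolar gap = measured − calculated = 286 − 282.1 = 3.9 mOsm/kg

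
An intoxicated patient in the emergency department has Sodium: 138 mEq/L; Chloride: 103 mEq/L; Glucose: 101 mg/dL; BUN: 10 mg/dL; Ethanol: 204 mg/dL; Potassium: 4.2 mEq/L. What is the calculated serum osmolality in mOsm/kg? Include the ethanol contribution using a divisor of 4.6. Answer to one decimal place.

329.5 mOsm/kg

Calculated osmolality = 2·Na + glucose/18 + BUN/2.8 + ethanol/4.6
= 2·138 + 101/18 + 10/2.8 + 204/4.6
= 276 + 5.61 + 3.57 + 44.35
= 329.53 mOsm/kg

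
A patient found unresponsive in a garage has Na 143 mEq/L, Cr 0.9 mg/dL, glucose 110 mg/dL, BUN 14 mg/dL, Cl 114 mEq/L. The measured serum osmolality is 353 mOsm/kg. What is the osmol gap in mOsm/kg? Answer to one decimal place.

Calculated osmolality = 2·Na + glucose/18 + BUN/2.8
= 2·143 + 110/18 + 14/2.8
= 286 + 6.11 + 5
= 297.11 mOsm/kg ≈ 297.1 mOsm/kg
Osmolar gap = measured − calculated = 353 − 297.1 = 55.9 mOsm/kg

55.9 mOsm/kg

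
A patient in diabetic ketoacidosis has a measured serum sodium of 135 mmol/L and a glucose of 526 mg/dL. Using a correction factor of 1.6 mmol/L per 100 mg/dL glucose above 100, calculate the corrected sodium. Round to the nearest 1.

142 mmol/L

Corrected Na = measured Na + 1.6 · (glucose − 100)/100
= 135 + 1.6 · (526 − 100)/100
= 135 + 6.8
= 141.8 mmol/L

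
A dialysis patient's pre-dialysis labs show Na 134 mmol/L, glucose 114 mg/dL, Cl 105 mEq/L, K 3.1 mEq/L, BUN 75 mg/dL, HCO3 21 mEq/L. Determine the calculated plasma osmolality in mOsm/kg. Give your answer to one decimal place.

301.1 mOsm/kg

Calculated osmolality = 2·Na + glucose/18 + BUN/2.8
= 2·134 + 114/18 + 75/2.8
= 268 + 6.33 + 26.79
= 301.12 mOsm/kg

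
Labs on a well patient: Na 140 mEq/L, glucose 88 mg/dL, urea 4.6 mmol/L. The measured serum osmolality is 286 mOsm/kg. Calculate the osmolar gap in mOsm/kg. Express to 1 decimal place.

-3.5 mOsm/kg

Calculated osmolality = 2·Na + glucose/18 + urea
= 2·140 + 88/18 + 4.6
= 280 + 4.89 + 4.60
= 289.49 mOsm/kg ≈ 289.5 mOsm/kg
Osmolar gap = measured − calculated = 286 − 289.5 = -3.5 mOsm/kg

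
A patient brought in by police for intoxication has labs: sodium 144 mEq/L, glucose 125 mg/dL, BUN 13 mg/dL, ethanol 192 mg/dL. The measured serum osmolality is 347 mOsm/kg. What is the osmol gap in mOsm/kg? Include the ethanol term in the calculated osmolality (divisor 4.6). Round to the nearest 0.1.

5.7 mOsm/kg

Calculated osmolality = 2·Na + glucose/18 + BUN/2.8 + ethanol/4.6
= 2·144 + 125/18 + 13/2.8 + 192/4.6
= 288 + 6.94 + 4.64 + 41.74
= 341.32 mOsm/kg ≈ 341.3 mOsm/kg
Osmolar gap = measured − calculated = 347 − 341.3 = 5.7 mOsm/kg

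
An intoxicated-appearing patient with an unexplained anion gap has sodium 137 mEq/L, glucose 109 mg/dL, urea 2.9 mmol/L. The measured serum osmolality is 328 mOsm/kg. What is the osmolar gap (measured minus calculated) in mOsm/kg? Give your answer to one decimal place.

Calculated osmolality = 2·Na + glucose/18 + urea
= 2·137 + 109/18 + 2.9
= 274 + 6.06 + 2.90
= 282.96 mOsm/kg ≈ 283.0 mOsm/kg
Osmolar gap = measured − calculated = 328 − 283.0 = 45.0 mOsm/kg

45.0 mOsm/kg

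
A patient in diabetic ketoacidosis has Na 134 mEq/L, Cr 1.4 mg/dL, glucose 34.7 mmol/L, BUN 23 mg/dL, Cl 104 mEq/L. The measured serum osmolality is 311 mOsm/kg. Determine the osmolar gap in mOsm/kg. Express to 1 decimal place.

0.1 mOsm/kg

Calculated osmolality = 2·Na + glucose + BUN/2.8
= 2·134 + 34.7 + 23/2.8
= 268 + 34.70 + 8.21
= 310.91 mOsm/kg ≈ 310.9 mOsm/kg
Osmolar gap = measured − calculated = 311 − 310.9 = 0.1 mOsm/kg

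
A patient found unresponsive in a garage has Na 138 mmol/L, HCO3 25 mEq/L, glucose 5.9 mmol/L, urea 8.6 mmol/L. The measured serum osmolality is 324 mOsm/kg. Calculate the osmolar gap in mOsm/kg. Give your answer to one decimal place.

Calculated osmolality = 2·Na + glucose + urea
= 2·138 + 5.9 + 8.6
= 276 + 5.90 + 8.60
= 290.5 mOsm/kg ≈ 290.5 mOsm/kg
Osmolar gap = measured − calculated = 324 − 290.5 = 33.5 mOsm/kg

33.5 mOsm/kg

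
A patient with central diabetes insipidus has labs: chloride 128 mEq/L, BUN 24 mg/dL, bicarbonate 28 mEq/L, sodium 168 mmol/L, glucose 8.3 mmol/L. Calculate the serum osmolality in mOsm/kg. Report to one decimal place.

Calculated osmolality = 2·Na + glucose + BUN/2.8
= 2·168 + 8.3 + 24/2.8
= 336 + 8.30 + 8.57
= 352.87 mOsm/kg

352.9 mOsm/kg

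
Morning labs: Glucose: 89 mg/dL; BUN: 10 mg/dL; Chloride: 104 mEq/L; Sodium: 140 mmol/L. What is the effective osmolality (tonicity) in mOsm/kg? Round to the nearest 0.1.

Effective osmolality excludes urea (freely permeant across cell membranes):
2·Na + glucose/18
= 2·140 + 89/18
= 280 + 4.94
= 284.94 mOsm/kg

284.9 mOsm/kg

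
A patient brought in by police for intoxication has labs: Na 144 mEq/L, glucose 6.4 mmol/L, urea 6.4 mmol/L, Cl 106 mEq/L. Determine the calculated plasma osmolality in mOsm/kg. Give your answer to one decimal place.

300.8 mOsm/kg

Calculated osmolality = 2·Na + glucose + urea
= 2·144 + 6.4 + 6.4
= 288 + 6.40 + 6.40
= 300.8 mOsm/kg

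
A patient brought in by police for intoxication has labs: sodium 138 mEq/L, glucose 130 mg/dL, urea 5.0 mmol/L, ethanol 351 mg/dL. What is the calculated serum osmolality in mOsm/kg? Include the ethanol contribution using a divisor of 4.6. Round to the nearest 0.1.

Calculated osmolality = 2·Na + glucose/18 + urea + ethanol/4.6
= 2·138 + 130/18 + 5 + 351/4.6
= 276 + 7.22 + 5 + 76.30
= 364.52 mOsm/kg

364.5 mOsm/kg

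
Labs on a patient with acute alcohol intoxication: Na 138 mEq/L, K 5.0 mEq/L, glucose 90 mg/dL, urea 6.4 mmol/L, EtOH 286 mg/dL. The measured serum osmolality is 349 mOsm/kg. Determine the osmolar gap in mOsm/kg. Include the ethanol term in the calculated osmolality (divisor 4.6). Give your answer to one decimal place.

-0.6 mOsm/kg

Calculated osmolality = 2·Na + glucose/18 + urea + ethanol/4.6
= 2·138 + 90/18 + 6.4 + 286/4.6
= 276 + 5 + 6.40 + 62.17
= 349.57 mOsm/kg ≈ 349.6 mOsm/kg
Osmolar gap = measured − calculated = 349 − 349.6 = -0.6 mOsm/kg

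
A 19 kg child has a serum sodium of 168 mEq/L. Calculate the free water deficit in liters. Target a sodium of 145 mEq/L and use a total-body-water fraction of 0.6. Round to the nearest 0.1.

1.8 L

TBW = 0.6 · 19 = 11.4 L
Free water deficit = TBW · (Na/145 − 1)
= 11.4 · (168/145 − 1)
= 11.4 · 0.1586
= 1.81 L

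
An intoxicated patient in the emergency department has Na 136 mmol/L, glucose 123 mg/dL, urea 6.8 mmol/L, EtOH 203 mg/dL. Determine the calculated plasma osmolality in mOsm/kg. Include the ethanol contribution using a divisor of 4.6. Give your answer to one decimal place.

Calculated osmolality = 2·Na + glucose/18 + urea + ethanol/4.6
= 2·136 + 123/18 + 6.8 + 203/4.6
= 272 + 6.83 + 6.80 + 44.13
= 329.76 mOsm/kg

329.8 mOsm/kg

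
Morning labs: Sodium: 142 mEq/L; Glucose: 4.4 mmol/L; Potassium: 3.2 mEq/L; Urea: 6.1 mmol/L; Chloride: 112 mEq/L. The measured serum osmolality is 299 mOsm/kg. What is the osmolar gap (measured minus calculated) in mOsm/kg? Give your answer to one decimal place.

Calculated osmolality = 2·Na + glucose + urea
= 2·142 + 4.4 + 6.1
= 284 + 4.40 + 6.10
= 294.5 mOsm/kg ≈ 294.5 mOsm/kg
Osmolar gap = measured − calculated = 299 − 294.5 = 4.5 mOsm/kg

4.5 mOsm/kg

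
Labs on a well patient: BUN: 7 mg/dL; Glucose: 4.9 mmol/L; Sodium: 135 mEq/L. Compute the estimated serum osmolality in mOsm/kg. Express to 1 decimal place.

277.4 mOsm/kg

Calculated osmolality = 2·Na + glucose + BUN/2.8
= 2·135 + 4.9 + 7/2.8
= 270 + 4.90 + 2.50
= 277.4 mOsm/kg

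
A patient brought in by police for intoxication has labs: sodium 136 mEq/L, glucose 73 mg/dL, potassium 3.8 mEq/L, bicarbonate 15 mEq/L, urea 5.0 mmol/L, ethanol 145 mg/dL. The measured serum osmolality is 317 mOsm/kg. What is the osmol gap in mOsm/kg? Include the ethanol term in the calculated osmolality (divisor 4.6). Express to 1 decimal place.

Calculated osmolality = 2·Na + glucose/18 + urea + ethanol/4.6
= 2·136 + 73/18 + 5 + 145/4.6
= 272 + 4.06 + 5 + 31.52
= 312.58 mOsm/kg ≈ 312.6 mOsm/kg
Osmolar gap = measured − calculated = 317 − 312.6 = 4.4 mOsm/kg

4.4 mOsm/kg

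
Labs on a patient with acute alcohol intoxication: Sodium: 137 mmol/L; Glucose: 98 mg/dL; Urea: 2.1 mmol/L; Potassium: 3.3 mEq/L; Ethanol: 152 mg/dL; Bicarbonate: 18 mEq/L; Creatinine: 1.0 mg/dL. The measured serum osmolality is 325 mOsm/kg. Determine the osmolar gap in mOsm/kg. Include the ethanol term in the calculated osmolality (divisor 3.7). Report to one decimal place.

Calculated osmolality = 2·Na + glucose/18 + urea + ethanol/3.7
= 2·137 + 98/18 + 2.1 + 152/3.7
= 274 + 5.44 + 2.10 + 41.08
= 322.62 mOsm/kg ≈ 322.6 mOsm/kg
Osmolar gap = measured − calculated = 325 − 322.6 = 2.4 mOsm/kg

2.4 mOsm/kg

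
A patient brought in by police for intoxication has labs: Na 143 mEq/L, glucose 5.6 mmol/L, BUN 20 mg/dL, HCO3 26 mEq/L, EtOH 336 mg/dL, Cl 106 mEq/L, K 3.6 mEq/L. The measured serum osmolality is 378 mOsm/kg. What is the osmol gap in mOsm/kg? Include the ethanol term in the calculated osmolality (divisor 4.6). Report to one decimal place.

Calculated osmolality = 2·Na + glucose + BUN/2.8 + ethanol/4.6
= 2·143 + 5.6 + 20/2.8 + 336/4.6
= 286 + 5.60 + 7.14 + 73.04
= 371.78 mOsm/kg ≈ 371.8 mOsm/kg
Osmolar gap = measured − calculated = 378 − 371.8 = 6.2 mOsm/kg

6.2 mOsm/kg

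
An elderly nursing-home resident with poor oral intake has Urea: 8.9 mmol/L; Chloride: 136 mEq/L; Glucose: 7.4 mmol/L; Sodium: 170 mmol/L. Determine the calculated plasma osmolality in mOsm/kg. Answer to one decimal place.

356.3 mOsm/kg

Calculated osmolality = 2·Na + glucose + urea
= 2·170 + 7.4 + 8.9
= 340 + 7.40 + 8.90
= 356.3 mOsm/kg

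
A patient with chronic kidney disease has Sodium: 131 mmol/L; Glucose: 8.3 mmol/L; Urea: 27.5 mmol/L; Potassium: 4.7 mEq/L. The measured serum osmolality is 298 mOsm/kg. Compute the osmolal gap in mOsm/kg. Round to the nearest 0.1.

0.2 mOsm/kg

Calculated osmolality = 2·Na + glucose + urea
= 2·131 + 8.3 + 27.5
= 262 + 8.30 + 27.50
= 297.8 mOsm/kg ≈ 297.8 mOsm/kg
Osmolar gap = measured − calculated = 298 − 297.8 = 0.2 mOsm/kg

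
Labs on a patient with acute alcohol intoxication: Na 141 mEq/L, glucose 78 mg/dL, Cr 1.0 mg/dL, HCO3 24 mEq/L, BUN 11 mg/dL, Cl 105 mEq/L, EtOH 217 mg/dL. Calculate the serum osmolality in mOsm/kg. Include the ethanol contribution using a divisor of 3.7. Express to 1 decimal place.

Calculated osmolality = 2·Na + glucose/18 + BUN/2.8 + ethanol/3.7
= 2·141 + 78/18 + 11/2.8 + 217/3.7
= 282 + 4.33 + 3.93 + 58.65
= 348.91 mOsm/kg

348.9 mOsm/kg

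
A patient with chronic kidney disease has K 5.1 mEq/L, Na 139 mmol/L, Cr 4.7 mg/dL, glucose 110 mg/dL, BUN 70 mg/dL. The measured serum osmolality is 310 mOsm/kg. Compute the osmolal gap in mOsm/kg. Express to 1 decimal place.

0.9 mOsm/kg

Calculated osmolality = 2·Na + glucose/18 + BUN/2.8
= 2·139 + 110/18 + 70/2.8
= 278 + 6.11 + 25
= 309.11 mOsm/kg ≈ 309.1 mOsm/kg
Osmolar gap = measured − calculated = 310 − 309.1 = 0.9 mOsm/kg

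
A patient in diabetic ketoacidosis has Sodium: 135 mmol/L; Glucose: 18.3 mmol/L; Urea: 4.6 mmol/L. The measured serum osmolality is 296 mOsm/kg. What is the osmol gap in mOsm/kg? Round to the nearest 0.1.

Calculated osmolality = 2·Na + glucose + urea
= 2·135 + 18.3 + 4.6
= 270 + 18.30 + 4.60
= 292.9 mOsm/kg ≈ 292.9 mOsm/kg
Osmolar gap = measured − calculated = 296 − 292.9 = 3.1 mOsm/kg

3.1 mOsm/kg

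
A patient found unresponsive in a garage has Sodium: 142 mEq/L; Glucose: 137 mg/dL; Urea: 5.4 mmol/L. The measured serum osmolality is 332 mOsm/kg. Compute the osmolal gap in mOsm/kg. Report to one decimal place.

Calculated osmolality = 2·Na + glucose/18 + urea
= 2·142 + 137/18 + 5.4
= 284 + 7.61 + 5.40
= 297.01 mOsm/kg ≈ 297.0 mOsm/kg
Osmolar gap = measured − calculated = 332 − 297.0 = 35.0 mOsm/kg

35.0 mOsm/kg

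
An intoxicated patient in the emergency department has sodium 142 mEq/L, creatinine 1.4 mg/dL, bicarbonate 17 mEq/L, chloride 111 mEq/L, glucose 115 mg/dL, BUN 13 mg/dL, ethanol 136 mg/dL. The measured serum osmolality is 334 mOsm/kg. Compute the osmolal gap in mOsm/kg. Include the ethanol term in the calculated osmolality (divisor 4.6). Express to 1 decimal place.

9.4 mOsm/kg

Calculated osmolality = 2·Na + glucose/18 + BUN/2.8 + ethanol/4.6
= 2·142 + 115/18 + 13/2.8 + 136/4.6
= 284 + 6.39 + 4.64 + 29.57
= 324.6 mOsm/kg ≈ 324.6 mOsm/kg
Osmolar gap = measured − calculated = 334 − 324.6 = 9.4 mOsm/kg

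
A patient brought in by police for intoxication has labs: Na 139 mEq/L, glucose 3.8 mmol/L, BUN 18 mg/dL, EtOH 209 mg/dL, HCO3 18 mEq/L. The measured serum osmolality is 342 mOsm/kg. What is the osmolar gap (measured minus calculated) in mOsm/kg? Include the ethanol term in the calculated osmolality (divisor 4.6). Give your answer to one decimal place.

Calculated osmolality = 2·Na + glucose + BUN/2.8 + ethanol/4.6
= 2·139 + 3.8 + 18/2.8 + 209/4.6
= 278 + 3.80 + 6.43 + 45.43
= 333.66 mOsm/kg ≈ 333.7 mOsm/kg
Osmolar gap = measured − calculated = 342 − 333.7 = 8.3 mOsm/kg

8.3 mOsm/kg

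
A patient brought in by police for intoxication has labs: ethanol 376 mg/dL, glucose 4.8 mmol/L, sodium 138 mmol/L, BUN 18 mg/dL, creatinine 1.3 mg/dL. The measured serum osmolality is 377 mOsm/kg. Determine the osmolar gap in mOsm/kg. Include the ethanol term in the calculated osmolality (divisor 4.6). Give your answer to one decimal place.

8.0 mOsm/kg

Calculated osmolality = 2·Na + glucose + BUN/2.8 + ethanol/4.6
= 2·138 + 4.8 + 18/2.8 + 376/4.6
= 276 + 4.80 + 6.43 + 81.74
= 368.97 mOsm/kg ≈ 369.0 mOsm/kg
Osmolar gap = measured − calculated = 377 − 369.0 = 8.0 mOsm/kg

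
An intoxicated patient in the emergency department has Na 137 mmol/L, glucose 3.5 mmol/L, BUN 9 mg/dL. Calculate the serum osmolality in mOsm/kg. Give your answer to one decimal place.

Calculated osmolality = 2·Na + glucose + BUN/2.8
= 2·137 + 3.5 + 9/2.8
= 274 + 3.50 + 3.21
= 280.71 mOsm/kg

280.7 mOsm/kg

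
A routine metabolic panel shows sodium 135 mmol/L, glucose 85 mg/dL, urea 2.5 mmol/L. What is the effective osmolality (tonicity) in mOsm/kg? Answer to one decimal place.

Effective osmolality excludes urea (freely permeant across cell membranes):
2·Na + glucose/18
= 2·135 + 85/18
= 270 + 4.72
= 274.72 mOsm/kg

274.7 mOsm/kg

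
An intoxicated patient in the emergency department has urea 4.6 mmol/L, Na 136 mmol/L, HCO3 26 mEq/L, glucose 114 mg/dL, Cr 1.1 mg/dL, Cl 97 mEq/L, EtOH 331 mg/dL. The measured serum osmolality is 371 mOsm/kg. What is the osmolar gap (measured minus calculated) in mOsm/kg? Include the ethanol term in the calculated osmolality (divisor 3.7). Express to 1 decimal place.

-1.4 mOsm/kg

Calculated osmolality = 2·Na + glucose/18 + urea + ethanol/3.7
= 2·136 + 114/18 + 4.6 + 331/3.7
= 272 + 6.33 + 4.60 + 89.46
= 372.39 mOsm/kg ≈ 372.4 mOsm/kg
Osmolar gap = measured − calculated = 371 − 372.4 = -1.4 mOsm/kg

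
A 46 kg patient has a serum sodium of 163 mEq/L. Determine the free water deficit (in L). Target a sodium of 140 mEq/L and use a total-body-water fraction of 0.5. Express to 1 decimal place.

3.8 L

TBW = 0.5 · 46 = 23 L
Free water deficit = TBW · (Na/140 − 1)
= 23 · (163/140 − 1)
= 23 · 0.1643
= 3.78 L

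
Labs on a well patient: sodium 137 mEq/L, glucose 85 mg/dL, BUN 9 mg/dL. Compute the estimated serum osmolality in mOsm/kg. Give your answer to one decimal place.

281.9 mOsm/kg

Calculated osmolality = 2·Na + glucose/18 + BUN/2.8
= 2·137 + 85/18 + 9/2.8
= 274 + 4.72 + 3.21
= 281.93 mOsm/kg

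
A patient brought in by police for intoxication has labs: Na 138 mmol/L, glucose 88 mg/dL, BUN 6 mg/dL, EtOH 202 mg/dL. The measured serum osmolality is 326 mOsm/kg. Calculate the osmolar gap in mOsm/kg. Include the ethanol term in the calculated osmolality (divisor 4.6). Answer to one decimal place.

-0.9 mOsm/kg

Calculated osmolality = 2·Na + glucose/18 + BUN/2.8 + ethanol/4.6
= 2·138 + 88/18 + 6/2.8 + 202/4.6
= 276 + 4.89 + 2.14 + 43.91
= 326.94 mOsm/kg ≈ 326.9 mOsm/kg
Osmolar gap = measured − calculated = 326 − 326.9 = -0.9 mOsm/kg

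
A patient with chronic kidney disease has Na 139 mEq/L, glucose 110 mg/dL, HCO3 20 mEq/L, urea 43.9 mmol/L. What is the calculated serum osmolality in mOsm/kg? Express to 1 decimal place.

Calculated osmolality = 2·Na + glucose/18 + urea
= 2·139 + 110/18 + 43.9
= 278 + 6.11 + 43.90
= 328.01 mOsm/kg

328.0 mOsm/kg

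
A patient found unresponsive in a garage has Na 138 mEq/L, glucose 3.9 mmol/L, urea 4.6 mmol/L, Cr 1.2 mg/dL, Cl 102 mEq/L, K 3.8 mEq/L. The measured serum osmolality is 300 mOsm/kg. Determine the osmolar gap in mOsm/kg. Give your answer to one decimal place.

15.5 mOsm/kg

Calculated osmolality = 2·Na + glucose + urea
= 2·138 + 3.9 + 4.6
= 276 + 3.90 + 4.60
= 284.5 mOsm/kg ≈ 284.5 mOsm/kg
Osmolar gap = measured − calculated = 300 − 284.5 = 15.5 mOsm/kg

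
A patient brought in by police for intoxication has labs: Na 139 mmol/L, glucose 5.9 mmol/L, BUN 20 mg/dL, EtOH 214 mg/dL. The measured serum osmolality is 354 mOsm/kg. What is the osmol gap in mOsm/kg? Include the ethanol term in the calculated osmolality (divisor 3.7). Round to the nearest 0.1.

5.1 mOsm/kg

Calculated osmolality = 2·Na + glucose + BUN/2.8 + ethanol/3.7
= 2·139 + 5.9 + 20/2.8 + 214/3.7
= 278 + 5.90 + 7.14 + 57.84
= 348.88 mOsm/kg ≈ 348.9 mOsm/kg
Osmolar gap = measured − calculated = 354 − 348.9 = 5.1 mOsm/kg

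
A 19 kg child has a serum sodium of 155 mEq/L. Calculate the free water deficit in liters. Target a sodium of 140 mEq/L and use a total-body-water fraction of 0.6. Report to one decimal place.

TBW = 0.6 · 19 = 11.4 L
Free water deficit = TBW · (Na/140 − 1)
= 11.4 · (155/140 − 1)
= 11.4 · 0.1071
= 1.22 L

1.2 L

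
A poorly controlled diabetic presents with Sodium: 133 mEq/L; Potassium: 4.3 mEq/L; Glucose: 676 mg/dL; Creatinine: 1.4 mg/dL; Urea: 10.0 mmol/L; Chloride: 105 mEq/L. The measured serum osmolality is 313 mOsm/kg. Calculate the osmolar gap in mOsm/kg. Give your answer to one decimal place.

Calculated osmolality = 2·Na + glucose/18 + urea
= 2·133 + 676/18 + 10
= 266 + 37.56 + 10
= 313.56 mOsm/kg ≈ 313.6 mOsm/kg
Osmolar gap = measured − calculated = 313 − 313.6 = -0.6 mOsm/kg

-0.6 mOsm/kg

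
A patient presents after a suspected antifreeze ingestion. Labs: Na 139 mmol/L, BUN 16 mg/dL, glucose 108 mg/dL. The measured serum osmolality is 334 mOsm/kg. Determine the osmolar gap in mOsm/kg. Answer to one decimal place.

Calculated osmolality = 2·Na + glucose/18 + BUN/2.8
= 2·139 + 108/18 + 16/2.8
= 278 + 6 + 5.71
= 289.71 mOsm/kg ≈ 289.7 mOsm/kg
Osmolar gap = measured − calculated = 334 − 289.7 = 44.3 mOsm/kg

44.3 mOsm/kg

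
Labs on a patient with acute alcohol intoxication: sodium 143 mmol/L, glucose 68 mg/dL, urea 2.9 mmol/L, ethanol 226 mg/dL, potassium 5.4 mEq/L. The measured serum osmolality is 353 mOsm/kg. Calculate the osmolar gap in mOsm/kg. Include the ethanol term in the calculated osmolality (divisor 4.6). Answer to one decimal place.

Calculated osmolality = 2·Na + glucose/18 + urea + ethanol/4.6
= 2·143 + 68/18 + 2.9 + 226/4.6
= 286 + 3.78 + 2.90 + 49.13
= 341.81 mOsm/kg ≈ 341.8 mOsm/kg
Osmolar gap = measured − calculated = 353 − 341.8 = 11.2 mOsm/kg

11.2 mOsm/kg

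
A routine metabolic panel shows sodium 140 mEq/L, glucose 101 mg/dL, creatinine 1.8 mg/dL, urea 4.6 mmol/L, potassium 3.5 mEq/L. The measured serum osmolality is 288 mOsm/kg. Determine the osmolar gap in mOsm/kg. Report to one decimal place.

-2.2 mOsm/kg

Calculated osmolality = 2·Na + glucose/18 + urea
= 2·140 + 101/18 + 4.6
= 280 + 5.61 + 4.60
= 290.21 mOsm/kg ≈ 290.2 mOsm/kg
Osmolar gap = measured − calculated = 288 − 290.2 = -2.2 mOsm/kg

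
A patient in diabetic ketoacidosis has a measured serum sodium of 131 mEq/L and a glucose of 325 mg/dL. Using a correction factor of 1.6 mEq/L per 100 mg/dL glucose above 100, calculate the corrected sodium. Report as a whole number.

Corrected Na = measured Na + 1.6 · (glucose − 100)/100
= 131 + 1.6 · (325 − 100)/100
= 131 + 3.6
= 134.6 mEq/L

135 mEq/L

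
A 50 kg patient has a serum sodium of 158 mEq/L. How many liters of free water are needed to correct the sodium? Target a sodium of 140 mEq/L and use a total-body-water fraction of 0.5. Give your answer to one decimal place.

TBW = 0.5 · 50 = 25 L
Free water deficit = TBW · (Na/140 − 1)
= 25 · (158/140 − 1)
= 25 · 0.1286
= 3.21 L

3.2 L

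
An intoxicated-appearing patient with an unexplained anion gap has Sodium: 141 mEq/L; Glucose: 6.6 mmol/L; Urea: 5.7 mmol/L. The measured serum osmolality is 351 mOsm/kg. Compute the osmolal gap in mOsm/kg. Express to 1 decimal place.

Calculated osmolality = 2·Na + glucose + urea
= 2·141 + 6.6 + 5.7
= 282 + 6.60 + 5.70
= 294.3 mOsm/kg ≈ 294.3 mOsm/kg
Osmolar gap = measured − calculated = 351 − 294.3 = 56.7 mOsm/kg

56.7 mOsm/kg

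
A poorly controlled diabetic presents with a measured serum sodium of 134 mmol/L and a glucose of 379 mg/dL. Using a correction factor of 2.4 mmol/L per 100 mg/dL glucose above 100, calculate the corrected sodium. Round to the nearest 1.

Corrected Na = measured Na + 2.4 · (glucose − 100)/100
= 134 + 2.4 · (379 − 100)/100
= 134 + 6.7
= 140.7 mmol/L

141 mmol/L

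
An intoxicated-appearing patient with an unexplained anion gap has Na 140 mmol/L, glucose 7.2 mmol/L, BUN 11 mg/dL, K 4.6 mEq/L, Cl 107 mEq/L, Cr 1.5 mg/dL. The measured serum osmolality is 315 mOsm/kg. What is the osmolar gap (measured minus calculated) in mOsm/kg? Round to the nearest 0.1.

23.9 mOsm/kg

Calculated osmolality = 2·Na + glucose + BUN/2.8
= 2·140 + 7.2 + 11/2.8
= 280 + 7.20 + 3.93
= 291.13 mOsm/kg ≈ 291.1 mOsm/kg
Osmolar gap = measured − calculated = 315 − 291.1 = 23.9 mOsm/kg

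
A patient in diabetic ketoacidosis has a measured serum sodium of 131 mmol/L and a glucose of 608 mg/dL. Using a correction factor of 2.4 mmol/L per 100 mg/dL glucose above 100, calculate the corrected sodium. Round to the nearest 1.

Corrected Na = measured Na + 2.4 · (glucose − 100)/100
= 131 + 2.4 · (608 − 100)/100
= 131 + 12.2
= 143.2 mmol/L

143 mmol/L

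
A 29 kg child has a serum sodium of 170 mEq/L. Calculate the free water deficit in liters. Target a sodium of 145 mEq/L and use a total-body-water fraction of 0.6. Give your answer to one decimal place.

TBW = 0.6 · 29 = 17.4 L
Free water deficit = TBW · (Na/145 − 1)
= 17.4 · (170/145 − 1)
= 17.4 · 0.1724
= 3 L

3.0 L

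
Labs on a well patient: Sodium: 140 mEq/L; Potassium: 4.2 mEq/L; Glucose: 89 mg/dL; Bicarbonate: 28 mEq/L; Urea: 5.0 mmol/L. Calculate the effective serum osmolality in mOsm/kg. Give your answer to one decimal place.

284.9 mOsm/kg

Effective osmolality excludes urea (freely permeant across cell membranes):
2·Na + glucose/18
= 2·140 + 89/18
= 280 + 4.94
= 284.94 mOsm/kg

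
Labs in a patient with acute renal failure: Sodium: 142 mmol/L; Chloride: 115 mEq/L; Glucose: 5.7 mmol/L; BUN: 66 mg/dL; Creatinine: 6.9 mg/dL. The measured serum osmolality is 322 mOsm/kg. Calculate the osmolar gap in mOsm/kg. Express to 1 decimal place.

8.7 mOsm/kg

Calculated osmolality = 2·Na + glucose + BUN/2.8
= 2·142 + 5.7 + 66/2.8
= 284 + 5.70 + 23.57
= 313.27 mOsm/kg ≈ 313.3 mOsm/kg
Osmolar gap = measured − calculated = 322 − 313.3 = 8.7 mOsm/kg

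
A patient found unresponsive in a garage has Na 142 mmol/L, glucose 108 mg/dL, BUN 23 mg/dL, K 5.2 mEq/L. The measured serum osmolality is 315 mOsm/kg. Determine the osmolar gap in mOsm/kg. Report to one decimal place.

16.8 mOsm/kg

Calculated osmolality = 2·Na + glucose/18 + BUN/2.8
= 2·142 + 108/18 + 23/2.8
= 284 + 6 + 8.21
= 298.21 mOsm/kg ≈ 298.2 mOsm/kg
Osmolar gap = measured − calculated = 315 − 298.2 = 16.8 mOsm/kg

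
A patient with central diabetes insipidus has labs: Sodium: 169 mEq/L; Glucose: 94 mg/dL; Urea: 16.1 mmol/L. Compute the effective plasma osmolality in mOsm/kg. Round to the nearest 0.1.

343.2 mOsm/kg

Effective osmolality excludes urea (freely permeant across cell membranes):
2·Na + glucose/18
= 2·169 + 94/18
= 338 + 5.22
= 343.22 mOsm/kg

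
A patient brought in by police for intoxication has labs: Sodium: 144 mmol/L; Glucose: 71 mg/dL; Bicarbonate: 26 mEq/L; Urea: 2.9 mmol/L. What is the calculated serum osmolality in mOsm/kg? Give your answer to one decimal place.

294.8 mOsm/kg

Calculated osmolality = 2·Na + glucose/18 + urea
= 2·144 + 71/18 + 2.9
= 288 + 3.94 + 2.90
= 294.84 mOsm/kg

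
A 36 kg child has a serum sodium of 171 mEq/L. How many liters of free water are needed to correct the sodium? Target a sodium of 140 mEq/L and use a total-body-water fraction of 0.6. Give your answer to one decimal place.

TBW = 0.6 · 36 = 21.6 L
Free water deficit = TBW · (Na/140 − 1)
= 21.6 · (171/140 − 1)
= 21.6 · 0.2214
= 4.78 L

4.8 L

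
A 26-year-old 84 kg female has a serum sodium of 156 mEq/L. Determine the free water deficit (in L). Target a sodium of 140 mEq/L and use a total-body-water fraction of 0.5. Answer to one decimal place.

TBW = 0.5 · 84 = 42 L
Free water deficit = TBW · (Na/140 − 1)
= 42 · (156/140 − 1)
= 42 · 0.1143
= 4.8 L

4.8 L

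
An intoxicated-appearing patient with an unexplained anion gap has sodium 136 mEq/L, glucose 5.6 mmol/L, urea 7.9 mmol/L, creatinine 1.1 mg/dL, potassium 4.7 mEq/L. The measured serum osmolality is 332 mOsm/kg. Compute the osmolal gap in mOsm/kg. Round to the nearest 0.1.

Calculated osmolality = 2·Na + glucose + urea
= 2·136 + 5.6 + 7.9
= 272 + 5.60 + 7.90
= 285.5 mOsm/kg ≈ 285.5 mOsm/kg
Osmolar gap = measured − calculated = 332 − 285.5 = 46.5 mOsm/kg

46.5 mOsm/kg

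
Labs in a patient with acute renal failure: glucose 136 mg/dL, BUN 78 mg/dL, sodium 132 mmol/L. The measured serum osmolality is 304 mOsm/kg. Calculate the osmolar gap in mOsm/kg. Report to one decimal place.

4.6 mOsm/kg

Calculated osmolality = 2·Na + glucose/18 + BUN/2.8
= 2·132 + 136/18 + 78/2.8
= 264 + 7.56 + 27.86
= 299.42 mOsm/kg ≈ 299.4 mOsm/kg
Osmolar gap = measured − calculated = 304 − 299.4 = 4.6 mOsm/kg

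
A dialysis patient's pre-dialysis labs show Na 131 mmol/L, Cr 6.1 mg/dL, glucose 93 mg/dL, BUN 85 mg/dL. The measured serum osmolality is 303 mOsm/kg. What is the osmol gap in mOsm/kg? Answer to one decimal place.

5.5 mOsm/kg

Calculated osmolality = 2·Na + glucose/18 + BUN/2.8
= 2·131 + 93/18 + 85/2.8
= 262 + 5.17 + 30.36
= 297.53 mOsm/kg ≈ 297.5 mOsm/kg
Osmolar gap = measured − calculated = 303 − 297.5 = 5.5 mOsm/kg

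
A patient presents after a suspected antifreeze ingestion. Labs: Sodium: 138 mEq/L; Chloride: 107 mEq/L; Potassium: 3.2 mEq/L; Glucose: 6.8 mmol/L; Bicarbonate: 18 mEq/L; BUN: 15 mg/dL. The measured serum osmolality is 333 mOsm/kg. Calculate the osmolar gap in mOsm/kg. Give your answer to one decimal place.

Calculated osmolality = 2·Na + glucose + BUN/2.8
= 2·138 + 6.8 + 15/2.8
= 276 + 6.80 + 5.36
= 288.16 mOsm/kg ≈ 288.2 mOsm/kg
Osmolar gap = measured − calculated = 333 − 288.2 = 44.8 mOsm/kg

44.8 mOsm/kg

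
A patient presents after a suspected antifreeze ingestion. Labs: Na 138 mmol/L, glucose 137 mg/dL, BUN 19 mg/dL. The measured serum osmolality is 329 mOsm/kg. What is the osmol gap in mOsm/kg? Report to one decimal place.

Calculated osmolality = 2·Na + glucose/18 + BUN/2.8
= 2·138 + 137/18 + 19/2.8
= 276 + 7.61 + 6.79
= 290.4 mOsm/kg ≈ 290.4 mOsm/kg
Osmolar gap = measured − calculated = 329 − 290.4 = 38.6 mOsm/kg

38.6 mOsm/kg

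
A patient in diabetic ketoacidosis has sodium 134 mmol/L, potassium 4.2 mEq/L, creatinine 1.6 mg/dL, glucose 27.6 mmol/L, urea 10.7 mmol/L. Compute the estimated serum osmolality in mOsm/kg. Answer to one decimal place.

Calculated osmolality = 2·Na + glucose + urea
= 2·134 + 27.6 + 10.7
= 268 + 27.60 + 10.70
= 306.3 mOsm/kg

306.3 mOsm/kg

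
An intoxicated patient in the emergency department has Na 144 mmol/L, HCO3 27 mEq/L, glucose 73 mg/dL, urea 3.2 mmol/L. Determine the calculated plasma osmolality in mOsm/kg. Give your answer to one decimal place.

295.3 mOsm/kg

Calculated osmolality = 2·Na + glucose/18 + urea
= 2·144 + 73/18 + 3.2
= 288 + 4.06 + 3.20
= 295.26 mOsm/kg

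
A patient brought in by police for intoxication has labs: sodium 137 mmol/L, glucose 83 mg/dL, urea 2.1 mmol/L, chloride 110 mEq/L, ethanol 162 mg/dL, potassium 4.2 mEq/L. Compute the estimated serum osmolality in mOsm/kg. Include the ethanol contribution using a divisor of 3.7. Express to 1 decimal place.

324.5 mOsm/kg

Calculated osmolality = 2·Na + glucose/18 + urea + ethanol/3.7
= 2·137 + 83/18 + 2.1 + 162/3.7
= 274 + 4.61 + 2.10 + 43.78
= 324.49 mOsm/kg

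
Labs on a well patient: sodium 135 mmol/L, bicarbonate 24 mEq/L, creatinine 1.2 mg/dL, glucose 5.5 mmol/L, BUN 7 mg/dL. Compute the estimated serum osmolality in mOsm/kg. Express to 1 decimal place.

278.0 mOsm/kg

Calculated osmolality = 2·Na + glucose + BUN/2.8
= 2·135 + 5.5 + 7/2.8
= 270 + 5.50 + 2.50
= 278 mOsm/kg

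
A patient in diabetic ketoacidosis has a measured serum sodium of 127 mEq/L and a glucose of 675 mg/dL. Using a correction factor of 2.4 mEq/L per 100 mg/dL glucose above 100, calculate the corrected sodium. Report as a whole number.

Corrected Na = measured Na + 2.4 · (glucose − 100)/100
= 127 + 2.4 · (675 − 100)/100
= 127 + 13.8
= 140.8 mEq/L

141 mEq/L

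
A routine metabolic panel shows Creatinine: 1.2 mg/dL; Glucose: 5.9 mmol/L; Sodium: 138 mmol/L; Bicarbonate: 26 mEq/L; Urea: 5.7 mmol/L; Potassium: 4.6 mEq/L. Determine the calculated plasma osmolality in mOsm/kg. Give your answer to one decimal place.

Calculated osmolality = 2·Na + glucose + urea
= 2·138 + 5.9 + 5.7
= 276 + 5.90 + 5.70
= 287.6 mOsm/kg

287.6 mOsm/kg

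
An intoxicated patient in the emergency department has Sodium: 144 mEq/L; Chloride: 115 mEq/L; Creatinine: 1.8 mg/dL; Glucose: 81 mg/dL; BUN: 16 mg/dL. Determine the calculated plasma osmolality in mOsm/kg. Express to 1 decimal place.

298.2 mOsm/kg

Calculated osmolality = 2·Na + glucose/18 + BUN/2.8
= 2·144 + 81/18 + 16/2.8
= 288 + 4.50 + 5.71
= 298.21 mOsm/kg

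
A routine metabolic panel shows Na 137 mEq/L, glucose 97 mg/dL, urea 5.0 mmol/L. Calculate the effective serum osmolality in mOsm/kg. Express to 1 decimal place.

279.4 mOsm/kg

Effective osmolality excludes urea (freely permeant across cell membranes):
2·Na + glucose/18
= 2·137 + 97/18
= 274 + 5.39
= 279.39 mOsm/kg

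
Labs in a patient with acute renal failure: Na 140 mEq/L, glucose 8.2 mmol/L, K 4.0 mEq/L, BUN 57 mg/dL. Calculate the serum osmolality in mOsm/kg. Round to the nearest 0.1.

308.6 mOsm/kg

Calculated osmolality = 2·Na + glucose + BUN/2.8
= 2·140 + 8.2 + 57/2.8
= 280 + 8.20 + 20.36
= 308.56 mOsm/kg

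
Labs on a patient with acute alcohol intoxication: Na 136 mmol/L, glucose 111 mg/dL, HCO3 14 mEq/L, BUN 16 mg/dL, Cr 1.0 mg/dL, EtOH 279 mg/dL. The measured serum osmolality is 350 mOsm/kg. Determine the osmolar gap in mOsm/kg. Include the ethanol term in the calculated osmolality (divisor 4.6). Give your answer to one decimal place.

5.5 mOsm/kg

Calculated osmolality = 2·Na + glucose/18 + BUN/2.8 + ethanol/4.6
= 2·136 + 111/18 + 16/2.8 + 279/4.6
= 272 + 6.17 + 5.71 + 60.65
= 344.53 mOsm/kg ≈ 344.5 mOsm/kg
Osmolar gap = measured − calculated = 350 − 344.5 = 5.5 mOsm/kg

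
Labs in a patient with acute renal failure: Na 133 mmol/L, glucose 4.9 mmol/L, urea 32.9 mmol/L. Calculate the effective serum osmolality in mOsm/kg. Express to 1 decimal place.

270.9 mOsm/kg

Effective osmolality excludes urea (freely permeant across cell membranes):
2·Na + glucose
= 2·133 + 4.9
= 266 + 4.9
= 270.9 mOsm/kg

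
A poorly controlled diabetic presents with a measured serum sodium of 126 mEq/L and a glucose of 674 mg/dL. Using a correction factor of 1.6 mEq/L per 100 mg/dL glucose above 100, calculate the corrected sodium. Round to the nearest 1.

Corrected Na = measured Na + 1.6 · (glucose − 100)/100
= 126 + 1.6 · (674 − 100)/100
= 126 + 9.2
= 135.2 mEq/L

135 mEq/L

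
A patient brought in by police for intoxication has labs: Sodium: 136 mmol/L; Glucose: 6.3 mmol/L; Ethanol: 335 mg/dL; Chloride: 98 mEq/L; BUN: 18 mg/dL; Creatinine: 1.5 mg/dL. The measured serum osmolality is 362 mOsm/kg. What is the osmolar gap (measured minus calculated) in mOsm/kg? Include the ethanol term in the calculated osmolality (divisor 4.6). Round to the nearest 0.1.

4.4 mOsm/kg

Calculated osmolality = 2·Na + glucose + BUN/2.8 + ethanol/4.6
= 2·136 + 6.3 + 18/2.8 + 335/4.6
= 272 + 6.30 + 6.43 + 72.83
= 357.56 mOsm/kg ≈ 357.6 mOsm/kg
Osmolar gap = measured − calculated = 362 − 357.6 = 4.4 mOsm/kg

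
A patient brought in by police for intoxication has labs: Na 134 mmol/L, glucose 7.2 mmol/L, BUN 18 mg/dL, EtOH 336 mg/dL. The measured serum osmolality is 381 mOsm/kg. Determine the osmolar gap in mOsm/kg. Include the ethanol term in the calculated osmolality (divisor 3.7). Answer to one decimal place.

8.6 mOsm/kg

Calculated osmolality = 2·Na + glucose + BUN/2.8 + ethanol/3.7
= 2·134 + 7.2 + 18/2.8 + 336/3.7
= 268 + 7.20 + 6.43 + 90.81
= 372.44 mOsm/kg ≈ 372.4 mOsm/kg
Osmolar gap = measured − calculated = 381 − 372.4 = 8.6 mOsm/kg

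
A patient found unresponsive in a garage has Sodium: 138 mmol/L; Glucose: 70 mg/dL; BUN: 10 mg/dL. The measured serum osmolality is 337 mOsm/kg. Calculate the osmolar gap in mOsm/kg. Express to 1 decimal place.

53.5 mOsm/kg

Calculated osmolality = 2·Na + glucose/18 + BUN/2.8
= 2·138 + 70/18 + 10/2.8
= 276 + 3.89 + 3.57
= 283.46 mOsm/kg ≈ 283.5 mOsm/kg
Osmolar gap = measured − calculated = 337 − 283.5 = 53.5 mOsm/kg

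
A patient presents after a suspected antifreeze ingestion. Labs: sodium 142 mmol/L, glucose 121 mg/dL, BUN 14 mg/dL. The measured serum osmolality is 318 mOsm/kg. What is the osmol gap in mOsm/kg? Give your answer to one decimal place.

22.3 mOsm/kg

Calculated osmolality = 2·Na + glucose/18 + BUN/2.8
= 2·142 + 121/18 + 14/2.8
= 284 + 6.72 + 5
= 295.72 mOsm/kg ≈ 295.7 mOsm/kg
Osmolar gap = measured − calculated = 318 − 295.7 = 22.3 mOsm/kg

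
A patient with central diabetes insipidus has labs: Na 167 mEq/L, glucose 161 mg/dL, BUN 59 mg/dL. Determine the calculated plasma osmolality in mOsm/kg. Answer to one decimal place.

Calculated osmolality = 2·Na + glucose/18 + BUN/2.8
= 2·167 + 161/18 + 59/2.8
= 334 + 8.94 + 21.07
= 364.01 mOsm/kg

364.0 mOsm/kg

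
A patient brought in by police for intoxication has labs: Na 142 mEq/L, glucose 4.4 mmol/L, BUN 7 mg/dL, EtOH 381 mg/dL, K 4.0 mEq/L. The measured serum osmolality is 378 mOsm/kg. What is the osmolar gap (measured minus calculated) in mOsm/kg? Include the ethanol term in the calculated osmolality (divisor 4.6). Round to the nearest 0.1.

Calculated osmolality = 2·Na + glucose + BUN/2.8 + ethanol/4.6
= 2·142 + 4.4 + 7/2.8 + 381/4.6
= 284 + 4.40 + 2.50 + 82.83
= 373.73 mOsm/kg ≈ 373.7 mOsm/kg
Osmolar gap = measured − calculated = 378 − 373.7 = 4.3 mOsm/kg

4.3 mOsm/kg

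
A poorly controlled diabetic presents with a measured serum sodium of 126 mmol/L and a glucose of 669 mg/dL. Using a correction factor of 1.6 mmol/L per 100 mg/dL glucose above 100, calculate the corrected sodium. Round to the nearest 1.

135 mmol/L

Corrected Na = measured Na + 1.6 · (glucose − 100)/100
= 126 + 1.6 · (669 − 100)/100
= 126 + 9.1
= 135.1 mmol/L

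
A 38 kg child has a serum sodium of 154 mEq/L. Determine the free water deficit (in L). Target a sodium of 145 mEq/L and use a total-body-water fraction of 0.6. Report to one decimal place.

TBW = 0.6 · 38 = 22.8 L
Free water deficit = TBW · (Na/145 − 1)
= 22.8 · (154/145 − 1)
= 22.8 · 0.0621
= 1.42 L

1.4 L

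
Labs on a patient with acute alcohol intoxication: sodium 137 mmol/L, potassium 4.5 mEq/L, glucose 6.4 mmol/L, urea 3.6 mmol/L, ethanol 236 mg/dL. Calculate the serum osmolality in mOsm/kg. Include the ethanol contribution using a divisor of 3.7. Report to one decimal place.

347.8 mOsm/kg

Calculated osmolality = 2·Na + glucose + urea + ethanol/3.7
= 2·137 + 6.4 + 3.6 + 236/3.7
= 274 + 6.40 + 3.60 + 63.78
= 347.78 mOsm/kg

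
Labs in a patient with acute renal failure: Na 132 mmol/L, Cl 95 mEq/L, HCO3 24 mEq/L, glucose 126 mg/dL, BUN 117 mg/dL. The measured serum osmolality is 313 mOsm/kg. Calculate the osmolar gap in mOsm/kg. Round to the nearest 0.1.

Calculated osmolality = 2·Na + glucose/18 + BUN/2.8
= 2·132 + 126/18 + 117/2.8
= 264 + 7 + 41.79
= 312.79 mOsm/kg ≈ 312.8 mOsm/kg
Osmolar gap = measured − calculated = 313 − 312.8 = 0.2 mOsm/kg

0.2 mOsm/kg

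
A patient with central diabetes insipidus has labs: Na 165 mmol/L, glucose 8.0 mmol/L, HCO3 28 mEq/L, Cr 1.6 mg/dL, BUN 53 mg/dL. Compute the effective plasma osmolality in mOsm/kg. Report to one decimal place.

Effective osmolality excludes urea (freely permeant across cell membranes):
2·Na + glucose
= 2·165 + 8
= 330 + 8
= 338 mOsm/kg

338.0 mOsm/kg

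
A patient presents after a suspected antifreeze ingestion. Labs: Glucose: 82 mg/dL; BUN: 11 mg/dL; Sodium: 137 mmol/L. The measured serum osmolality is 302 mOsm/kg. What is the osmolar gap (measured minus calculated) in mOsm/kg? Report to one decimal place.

Calculated osmolality = 2·Na + glucose/18 + BUN/2.8
= 2·137 + 82/18 + 11/2.8
= 274 + 4.56 + 3.93
= 282.49 mOsm/kg ≈ 282.5 mOsm/kg
Osmolar gap = measured − calculated = 302 − 282.5 = 19.5 mOsm/kg

19.5 mOsm/kg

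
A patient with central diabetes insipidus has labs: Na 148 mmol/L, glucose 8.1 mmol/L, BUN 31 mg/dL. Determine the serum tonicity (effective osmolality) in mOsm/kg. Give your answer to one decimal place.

Effective osmolality excludes urea (freely permeant across cell membranes):
2·Na + glucose
= 2·148 + 8.1
= 296 + 8.1
= 304.1 mOsm/kg

304.1 mOsm/kg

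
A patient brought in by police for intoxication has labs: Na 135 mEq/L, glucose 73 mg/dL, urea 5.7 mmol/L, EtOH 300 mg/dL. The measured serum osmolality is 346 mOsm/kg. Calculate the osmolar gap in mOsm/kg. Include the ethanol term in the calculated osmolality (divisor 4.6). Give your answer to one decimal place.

Calculated osmolality = 2·Na + glucose/18 + urea + ethanol/4.6
= 2·135 + 73/18 + 5.7 + 300/4.6
= 270 + 4.06 + 5.70 + 65.22
= 344.98 mOsm/kg ≈ 345.0 mOsm/kg
Osmolar gap = measured − calculated = 346 − 345.0 = 1.0 mOsm/kg

1.0 mOsm/kg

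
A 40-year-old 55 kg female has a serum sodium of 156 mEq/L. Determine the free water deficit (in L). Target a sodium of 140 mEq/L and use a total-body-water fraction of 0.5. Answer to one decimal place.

TBW = 0.5 · 55 = 27.5 L
Free water deficit = TBW · (Na/140 − 1)
= 27.5 · (156/140 − 1)
= 27.5 · 0.1143
= 3.14 L

3.1 L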